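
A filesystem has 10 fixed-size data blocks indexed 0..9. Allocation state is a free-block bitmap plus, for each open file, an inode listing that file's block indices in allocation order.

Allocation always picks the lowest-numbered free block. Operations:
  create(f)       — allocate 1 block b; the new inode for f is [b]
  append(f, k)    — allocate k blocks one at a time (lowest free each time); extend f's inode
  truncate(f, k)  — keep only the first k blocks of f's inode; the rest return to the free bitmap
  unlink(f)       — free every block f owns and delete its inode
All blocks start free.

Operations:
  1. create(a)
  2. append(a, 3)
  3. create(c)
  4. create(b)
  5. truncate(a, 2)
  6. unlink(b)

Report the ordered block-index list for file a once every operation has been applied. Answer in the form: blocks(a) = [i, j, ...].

blocks(a) = [0, 1]

  1. create(a)  ⇒  F.........  {a→[0]}
  2. append(a, 3)  ⇒  FFFF......  {a→[0, 1, 2, 3]}
  3. create(c)  ⇒  FFFFF.....  {a→[0, 1, 2, 3]; c→[4]}
  4. create(b)  ⇒  FFFFFF....  {a→[0, 1, 2, 3]; b→[5]; c→[4]}
  5. truncate(a, 2)  ⇒  FF..FF....  {a→[0, 1]; b→[5]; c→[4]}
  6. unlink(b)  ⇒  FF..F.....  {a→[0, 1]; c→[4]}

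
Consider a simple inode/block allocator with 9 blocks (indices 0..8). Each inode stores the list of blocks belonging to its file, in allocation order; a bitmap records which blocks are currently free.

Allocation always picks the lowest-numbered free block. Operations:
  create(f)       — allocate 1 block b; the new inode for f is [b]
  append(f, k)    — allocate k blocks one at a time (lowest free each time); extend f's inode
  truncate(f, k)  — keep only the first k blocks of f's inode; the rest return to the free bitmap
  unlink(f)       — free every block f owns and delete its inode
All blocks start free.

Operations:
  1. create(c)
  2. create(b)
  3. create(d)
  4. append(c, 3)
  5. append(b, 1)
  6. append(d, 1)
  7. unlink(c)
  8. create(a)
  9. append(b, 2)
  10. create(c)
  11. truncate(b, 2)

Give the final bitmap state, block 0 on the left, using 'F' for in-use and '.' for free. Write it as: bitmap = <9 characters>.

  1. create(c)  ⇒  F........  {c→[0]}
  2. create(b)  ⇒  FF.......  {b→[1]; c→[0]}
  3. create(d)  ⇒  FFF......  {b→[1]; c→[0]; d→[2]}
  4. append(c, 3)  ⇒  FFFFFF...  {b→[1]; c→[0, 3, 4, 5]; d→[2]}
  5. append(b, 1)  ⇒  FFFFFFF..  {b→[1, 6]; c→[0, 3, 4, 5]; d→[2]}
  6. append(d, 1)  ⇒  FFFFFFFF.  {b→[1, 6]; c→[0, 3, 4, 5]; d→[2, 7]}
  7. unlink(c)  ⇒  .FF...FF.  {b→[1, 6]; d→[2, 7]}
  8. create(a)  ⇒  FFF...FF.  {a→[0]; b→[1, 6]; d→[2, 7]}
  9. append(b, 2)  ⇒  FFFFF.FF.  {a→[0]; b→[1, 6, 3, 4]; d→[2, 7]}
  10. create(c)  ⇒  FFFFFFFF.  {a→[0]; b→[1, 6, 3, 4]; c→[5]; d→[2, 7]}
  11. truncate(b, 2)  ⇒  FFF..FFF.  {a→[0]; b→[1, 6]; c→[5]; d→[2, 7]}

bitmap = FFF..FFF.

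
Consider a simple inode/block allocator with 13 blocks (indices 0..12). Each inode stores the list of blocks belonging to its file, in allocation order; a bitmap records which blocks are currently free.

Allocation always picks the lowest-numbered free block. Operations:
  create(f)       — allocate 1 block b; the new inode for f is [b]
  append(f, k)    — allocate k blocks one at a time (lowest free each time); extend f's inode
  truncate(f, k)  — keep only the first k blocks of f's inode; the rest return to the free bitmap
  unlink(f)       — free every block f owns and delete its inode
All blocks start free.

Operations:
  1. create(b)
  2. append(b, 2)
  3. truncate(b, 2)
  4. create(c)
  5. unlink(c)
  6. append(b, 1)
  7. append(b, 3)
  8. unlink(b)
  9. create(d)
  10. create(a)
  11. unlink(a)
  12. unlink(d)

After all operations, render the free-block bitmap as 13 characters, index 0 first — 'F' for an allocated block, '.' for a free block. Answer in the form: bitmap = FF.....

after create(b) → b:[0]  free=[F............]
after append(b, 2) → b:[0, 1, 2]  free=[FFF..........]
after truncate(b, 2) → b:[0, 1]  free=[FF...........]
after create(c) → b:[0, 1], c:[2]  free=[FFF..........]
after unlink(c) → b:[0, 1]  free=[FF...........]
after append(b, 1) → b:[0, 1, 2]  free=[FFF..........]
after append(b, 3) → b:[0, 1, 2, 3, 4, 5]  free=[FFFFFF.......]
after unlink(b) →   free=[.............]
after create(d) → d:[0]  free=[F............]
after create(a) → a:[1], d:[0]  free=[FF...........]
after unlink(a) → d:[0]  free=[F............]
after unlink(d) →   free=[.............]

bitmap = .............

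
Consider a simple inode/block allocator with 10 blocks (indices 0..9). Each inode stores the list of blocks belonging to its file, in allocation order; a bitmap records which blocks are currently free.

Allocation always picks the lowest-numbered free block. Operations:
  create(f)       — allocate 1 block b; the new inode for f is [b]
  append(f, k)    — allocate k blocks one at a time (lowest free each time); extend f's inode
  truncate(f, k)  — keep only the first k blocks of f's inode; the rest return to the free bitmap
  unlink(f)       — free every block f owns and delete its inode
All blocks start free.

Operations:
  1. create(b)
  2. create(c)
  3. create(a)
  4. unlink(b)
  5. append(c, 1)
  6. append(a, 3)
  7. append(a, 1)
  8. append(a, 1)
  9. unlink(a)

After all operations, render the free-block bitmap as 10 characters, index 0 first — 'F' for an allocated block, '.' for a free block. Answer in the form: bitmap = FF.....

bitmap = FF........

[1] create(b) — b=0 (map F.........)
[2] create(c) — b=0 c=1 (map FF........)
[3] create(a) — a=2 b=0 c=1 (map FFF.......)
[4] unlink(b) — a=2 c=1 (map .FF.......)
[5] append(c, 1) — a=2 c=1,0 (map FFF.......)
[6] append(a, 3) — a=2,3,4,5 c=1,0 (map FFFFFF....)
[7] append(a, 1) — a=2,3,4,5,6 c=1,0 (map FFFFFFF...)
[8] append(a, 1) — a=2,3,4,5,6,7 c=1,0 (map FFFFFFFF..)
[9] unlink(a) — c=1,0 (map FF........)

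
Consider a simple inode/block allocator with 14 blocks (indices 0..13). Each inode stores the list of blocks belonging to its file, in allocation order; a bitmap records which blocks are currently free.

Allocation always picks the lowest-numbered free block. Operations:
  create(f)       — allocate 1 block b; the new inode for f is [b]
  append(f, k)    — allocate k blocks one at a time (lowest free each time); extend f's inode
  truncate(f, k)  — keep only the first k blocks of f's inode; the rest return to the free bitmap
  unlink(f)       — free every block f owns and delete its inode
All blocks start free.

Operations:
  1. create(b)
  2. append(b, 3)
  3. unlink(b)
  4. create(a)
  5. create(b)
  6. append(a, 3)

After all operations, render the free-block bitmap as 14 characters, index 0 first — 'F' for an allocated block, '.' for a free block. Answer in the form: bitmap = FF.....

  1. create(b)  ⇒  F.............  {b→[0]}
  2. append(b, 3)  ⇒  FFFF..........  {b→[0, 1, 2, 3]}
  3. unlink(b)  ⇒  ..............  {}
  4. create(a)  ⇒  F.............  {a→[0]}
  5. create(b)  ⇒  FF............  {a→[0]; b→[1]}
  6. append(a, 3)  ⇒  FFFFF.........  {a→[0, 2, 3, 4]; b→[1]}

bitmap = FFFFF.........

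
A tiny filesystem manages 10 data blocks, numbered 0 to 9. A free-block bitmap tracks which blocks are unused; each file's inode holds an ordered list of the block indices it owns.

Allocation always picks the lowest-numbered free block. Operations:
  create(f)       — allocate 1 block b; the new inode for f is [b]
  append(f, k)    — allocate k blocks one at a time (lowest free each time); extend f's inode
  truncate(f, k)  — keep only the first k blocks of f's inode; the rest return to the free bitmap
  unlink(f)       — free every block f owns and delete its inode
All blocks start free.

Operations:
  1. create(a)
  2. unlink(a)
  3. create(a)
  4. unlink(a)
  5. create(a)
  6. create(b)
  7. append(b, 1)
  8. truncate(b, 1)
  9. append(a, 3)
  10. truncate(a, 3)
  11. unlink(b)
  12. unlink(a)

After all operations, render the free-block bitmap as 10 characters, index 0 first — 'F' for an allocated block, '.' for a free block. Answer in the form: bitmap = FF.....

[1] create(a) — a=0 (map F.........)
[2] unlink(a) —  (map ..........)
[3] create(a) — a=0 (map F.........)
[4] unlink(a) —  (map ..........)
[5] create(a) — a=0 (map F.........)
[6] create(b) — a=0 b=1 (map FF........)
[7] append(b, 1) — a=0 b=1,2 (map FFF.......)
[8] truncate(b, 1) — a=0 b=1 (map FF........)
[9] append(a, 3) — a=0,2,3,4 b=1 (map FFFFF.....)
[10] truncate(a, 3) — a=0,2,3 b=1 (map FFFF......)
[11] unlink(b) — a=0,2,3 (map F.FF......)
[12] unlink(a) —  (map ..........)

bitmap = ..........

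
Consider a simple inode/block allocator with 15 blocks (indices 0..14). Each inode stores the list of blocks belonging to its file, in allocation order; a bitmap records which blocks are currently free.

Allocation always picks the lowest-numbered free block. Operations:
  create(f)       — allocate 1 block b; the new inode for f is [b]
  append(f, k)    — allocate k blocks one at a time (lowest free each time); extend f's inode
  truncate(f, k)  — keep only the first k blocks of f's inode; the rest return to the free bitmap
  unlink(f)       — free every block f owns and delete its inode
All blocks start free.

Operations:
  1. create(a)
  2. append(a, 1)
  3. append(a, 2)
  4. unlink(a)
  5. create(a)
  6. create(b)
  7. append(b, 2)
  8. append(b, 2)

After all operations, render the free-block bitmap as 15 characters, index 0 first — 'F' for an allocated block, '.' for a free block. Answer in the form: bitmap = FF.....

bitmap = FFFFFF.........

[1] create(a) — a=0 (map F..............)
[2] append(a, 1) — a=0,1 (map FF.............)
[3] append(a, 2) — a=0,1,2,3 (map FFFF...........)
[4] unlink(a) —  (map ...............)
[5] create(a) — a=0 (map F..............)
[6] create(b) — a=0 b=1 (map FF.............)
[7] append(b, 2) — a=0 b=1,2,3 (map FFFF...........)
[8] append(b, 2) — a=0 b=1,2,3,4,5 (map FFFFFF.........)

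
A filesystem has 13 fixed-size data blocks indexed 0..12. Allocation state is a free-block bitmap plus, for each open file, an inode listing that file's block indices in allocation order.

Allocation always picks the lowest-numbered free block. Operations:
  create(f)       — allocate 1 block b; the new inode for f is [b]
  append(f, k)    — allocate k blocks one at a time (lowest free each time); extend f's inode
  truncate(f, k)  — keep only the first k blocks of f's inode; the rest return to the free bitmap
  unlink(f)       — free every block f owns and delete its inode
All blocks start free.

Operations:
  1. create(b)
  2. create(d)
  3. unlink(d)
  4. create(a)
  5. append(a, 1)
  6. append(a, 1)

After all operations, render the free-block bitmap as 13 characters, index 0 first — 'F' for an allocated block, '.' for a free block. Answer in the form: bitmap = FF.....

bitmap = FFFF.........

after create(b) → b:[0]  free=[F............]
after create(d) → b:[0], d:[1]  free=[FF...........]
after unlink(d) → b:[0]  free=[F............]
after create(a) → a:[1], b:[0]  free=[FF...........]
after append(a, 1) → a:[1, 2], b:[0]  free=[FFF..........]
after append(a, 1) → a:[1, 2, 3], b:[0]  free=[FFFF.........]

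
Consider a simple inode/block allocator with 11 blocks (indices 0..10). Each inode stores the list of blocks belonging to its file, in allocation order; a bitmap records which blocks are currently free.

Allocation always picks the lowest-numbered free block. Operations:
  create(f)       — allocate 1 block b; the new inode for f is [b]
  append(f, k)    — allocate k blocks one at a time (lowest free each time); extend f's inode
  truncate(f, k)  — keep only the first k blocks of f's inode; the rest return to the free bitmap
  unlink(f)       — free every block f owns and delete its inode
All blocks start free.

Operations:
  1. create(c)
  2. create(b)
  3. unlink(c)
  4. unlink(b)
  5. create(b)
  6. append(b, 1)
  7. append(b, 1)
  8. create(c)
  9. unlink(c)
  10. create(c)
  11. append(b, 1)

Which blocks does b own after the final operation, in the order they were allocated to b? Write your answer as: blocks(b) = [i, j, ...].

blocks(b) = [0, 1, 2, 4]

create(c): bitmap=F.......... | c=[0]
create(b): bitmap=FF......... | b=[1] c=[0]
unlink(c): bitmap=.F......... | b=[1]
unlink(b): bitmap=........... | 
create(b): bitmap=F.......... | b=[0]
append(b, 1): bitmap=FF......... | b=[0, 1]
append(b, 1): bitmap=FFF........ | b=[0, 1, 2]
create(c): bitmap=FFFF....... | b=[0, 1, 2] c=[3]
unlink(c): bitmap=FFF........ | b=[0, 1, 2]
create(c): bitmap=FFFF....... | b=[0, 1, 2] c=[3]
append(b, 1): bitmap=FFFFF...... | b=[0, 1, 2, 4] c=[3]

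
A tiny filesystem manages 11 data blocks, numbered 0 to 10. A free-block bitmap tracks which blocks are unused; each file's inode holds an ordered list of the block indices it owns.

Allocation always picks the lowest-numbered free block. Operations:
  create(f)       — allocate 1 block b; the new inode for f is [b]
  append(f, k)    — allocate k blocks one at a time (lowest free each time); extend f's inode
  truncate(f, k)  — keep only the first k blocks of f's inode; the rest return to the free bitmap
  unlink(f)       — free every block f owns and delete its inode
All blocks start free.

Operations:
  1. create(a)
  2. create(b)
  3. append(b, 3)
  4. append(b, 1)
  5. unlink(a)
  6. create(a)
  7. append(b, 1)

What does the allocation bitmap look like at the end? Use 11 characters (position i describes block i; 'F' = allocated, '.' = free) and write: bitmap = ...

bitmap = FFFFFFF....

after create(a) → a:[0]  free=[F..........]
after create(b) → a:[0], b:[1]  free=[FF.........]
after append(b, 3) → a:[0], b:[1, 2, 3, 4]  free=[FFFFF......]
after append(b, 1) → a:[0], b:[1, 2, 3, 4, 5]  free=[FFFFFF.....]
after unlink(a) → b:[1, 2, 3, 4, 5]  free=[.FFFFF.....]
after create(a) → a:[0], b:[1, 2, 3, 4, 5]  free=[FFFFFF.....]
after append(b, 1) → a:[0], b:[1, 2, 3, 4, 5, 6]  free=[FFFFFFF....]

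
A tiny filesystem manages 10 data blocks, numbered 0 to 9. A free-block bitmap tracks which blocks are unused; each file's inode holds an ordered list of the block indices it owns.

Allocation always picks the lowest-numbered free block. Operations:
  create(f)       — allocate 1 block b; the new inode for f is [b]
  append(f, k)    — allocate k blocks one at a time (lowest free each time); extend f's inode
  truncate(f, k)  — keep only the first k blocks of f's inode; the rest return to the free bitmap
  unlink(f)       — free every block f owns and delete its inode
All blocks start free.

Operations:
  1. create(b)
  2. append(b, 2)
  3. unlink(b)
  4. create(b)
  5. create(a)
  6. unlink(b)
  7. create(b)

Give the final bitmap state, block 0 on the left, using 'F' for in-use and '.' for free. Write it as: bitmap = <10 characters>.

bitmap = FF........

[1] create(b) — b=0 (map F.........)
[2] append(b, 2) — b=0,1,2 (map FFF.......)
[3] unlink(b) —  (map ..........)
[4] create(b) — b=0 (map F.........)
[5] create(a) — a=1 b=0 (map FF........)
[6] unlink(b) — a=1 (map .F........)
[7] create(b) — a=1 b=0 (map FF........)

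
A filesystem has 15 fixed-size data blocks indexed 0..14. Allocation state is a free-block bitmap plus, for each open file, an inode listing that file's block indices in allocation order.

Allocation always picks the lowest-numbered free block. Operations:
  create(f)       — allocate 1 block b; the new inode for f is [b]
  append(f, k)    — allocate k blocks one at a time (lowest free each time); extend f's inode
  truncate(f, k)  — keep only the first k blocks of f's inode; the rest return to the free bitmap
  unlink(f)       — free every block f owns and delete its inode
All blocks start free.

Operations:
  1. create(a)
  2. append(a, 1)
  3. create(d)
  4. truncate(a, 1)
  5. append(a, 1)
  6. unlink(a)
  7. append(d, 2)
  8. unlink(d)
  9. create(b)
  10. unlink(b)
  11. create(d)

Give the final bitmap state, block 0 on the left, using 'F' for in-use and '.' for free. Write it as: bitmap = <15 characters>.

bitmap = F..............

[1] create(a) — a=0 (map F..............)
[2] append(a, 1) — a=0,1 (map FF.............)
[3] create(d) — a=0,1 d=2 (map FFF............)
[4] truncate(a, 1) — a=0 d=2 (map F.F............)
[5] append(a, 1) — a=0,1 d=2 (map FFF............)
[6] unlink(a) — d=2 (map ..F............)
[7] append(d, 2) — d=2,0,1 (map FFF............)
[8] unlink(d) —  (map ...............)
[9] create(b) — b=0 (map F..............)
[10] unlink(b) —  (map ...............)
[11] create(d) — d=0 (map F..............)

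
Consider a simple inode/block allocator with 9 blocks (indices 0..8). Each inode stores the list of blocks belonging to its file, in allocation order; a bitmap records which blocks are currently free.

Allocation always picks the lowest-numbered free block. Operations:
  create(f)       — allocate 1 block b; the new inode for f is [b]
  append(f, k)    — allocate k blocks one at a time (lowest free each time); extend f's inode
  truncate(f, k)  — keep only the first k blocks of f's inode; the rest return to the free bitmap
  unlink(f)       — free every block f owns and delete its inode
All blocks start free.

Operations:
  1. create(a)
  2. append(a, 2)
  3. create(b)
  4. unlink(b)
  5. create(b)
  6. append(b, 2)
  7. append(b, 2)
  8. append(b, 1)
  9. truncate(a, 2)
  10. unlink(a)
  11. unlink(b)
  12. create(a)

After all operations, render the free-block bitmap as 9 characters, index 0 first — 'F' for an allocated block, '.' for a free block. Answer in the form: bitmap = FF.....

bitmap = F........

after create(a) → a:[0]  free=[F........]
after append(a, 2) → a:[0, 1, 2]  free=[FFF......]
after create(b) → a:[0, 1, 2], b:[3]  free=[FFFF.....]
after unlink(b) → a:[0, 1, 2]  free=[FFF......]
after create(b) → a:[0, 1, 2], b:[3]  free=[FFFF.....]
after append(b, 2) → a:[0, 1, 2], b:[3, 4, 5]  free=[FFFFFF...]
after append(b, 2) → a:[0, 1, 2], b:[3, 4, 5, 6, 7]  free=[FFFFFFFF.]
after append(b, 1) → a:[0, 1, 2], b:[3, 4, 5, 6, 7, 8]  free=[FFFFFFFFF]
after truncate(a, 2) → a:[0, 1], b:[3, 4, 5, 6, 7, 8]  free=[FF.FFFFFF]
after unlink(a) → b:[3, 4, 5, 6, 7, 8]  free=[...FFFFFF]
after unlink(b) →   free=[.........]
after create(a) → a:[0]  free=[F........]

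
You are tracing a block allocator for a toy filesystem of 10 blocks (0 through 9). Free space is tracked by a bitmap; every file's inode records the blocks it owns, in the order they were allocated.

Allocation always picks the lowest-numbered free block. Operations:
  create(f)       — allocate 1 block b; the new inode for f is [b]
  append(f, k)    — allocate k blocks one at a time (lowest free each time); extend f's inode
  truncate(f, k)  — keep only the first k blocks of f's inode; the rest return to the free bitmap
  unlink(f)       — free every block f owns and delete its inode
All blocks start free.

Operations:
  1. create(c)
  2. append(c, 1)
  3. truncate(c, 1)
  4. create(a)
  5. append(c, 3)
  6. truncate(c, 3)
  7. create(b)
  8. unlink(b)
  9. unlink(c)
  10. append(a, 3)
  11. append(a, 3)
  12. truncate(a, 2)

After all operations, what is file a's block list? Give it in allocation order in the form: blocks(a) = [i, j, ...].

blocks(a) = [1, 0]

after create(c) → c:[0]  free=[F.........]
after append(c, 1) → c:[0, 1]  free=[FF........]
after truncate(c, 1) → c:[0]  free=[F.........]
after create(a) → a:[1], c:[0]  free=[FF........]
after append(c, 3) → a:[1], c:[0, 2, 3, 4]  free=[FFFFF.....]
after truncate(c, 3) → a:[1], c:[0, 2, 3]  free=[FFFF......]
after create(b) → a:[1], b:[4], c:[0, 2, 3]  free=[FFFFF.....]
after unlink(b) → a:[1], c:[0, 2, 3]  free=[FFFF......]
after unlink(c) → a:[1]  free=[.F........]
after append(a, 3) → a:[1, 0, 2, 3]  free=[FFFF......]
after append(a, 3) → a:[1, 0, 2, 3, 4, 5, 6]  free=[FFFFFFF...]
after truncate(a, 2) → a:[1, 0]  free=[FF........]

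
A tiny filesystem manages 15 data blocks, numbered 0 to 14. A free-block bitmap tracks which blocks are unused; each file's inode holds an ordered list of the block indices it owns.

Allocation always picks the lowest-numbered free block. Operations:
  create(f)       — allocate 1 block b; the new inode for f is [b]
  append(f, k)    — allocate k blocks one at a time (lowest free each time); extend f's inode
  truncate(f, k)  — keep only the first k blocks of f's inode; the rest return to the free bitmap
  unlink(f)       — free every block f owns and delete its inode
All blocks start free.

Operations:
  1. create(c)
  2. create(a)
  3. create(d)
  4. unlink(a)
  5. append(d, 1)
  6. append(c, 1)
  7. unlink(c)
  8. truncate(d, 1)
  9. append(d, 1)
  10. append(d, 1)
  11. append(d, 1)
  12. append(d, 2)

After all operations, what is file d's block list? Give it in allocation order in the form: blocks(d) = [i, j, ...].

blocks(d) = [2, 0, 1, 3, 4, 5]

create(c): bitmap=F.............. | c=[0]
create(a): bitmap=FF............. | a=[1] c=[0]
create(d): bitmap=FFF............ | a=[1] c=[0] d=[2]
unlink(a): bitmap=F.F............ | c=[0] d=[2]
append(d, 1): bitmap=FFF............ | c=[0] d=[2, 1]
append(c, 1): bitmap=FFFF........... | c=[0, 3] d=[2, 1]
unlink(c): bitmap=.FF............ | d=[2, 1]
truncate(d, 1): bitmap=..F............ | d=[2]
append(d, 1): bitmap=F.F............ | d=[2, 0]
append(d, 1): bitmap=FFF............ | d=[2, 0, 1]
append(d, 1): bitmap=FFFF........... | d=[2, 0, 1, 3]
append(d, 2): bitmap=FFFFFF......... | d=[2, 0, 1, 3, 4, 5]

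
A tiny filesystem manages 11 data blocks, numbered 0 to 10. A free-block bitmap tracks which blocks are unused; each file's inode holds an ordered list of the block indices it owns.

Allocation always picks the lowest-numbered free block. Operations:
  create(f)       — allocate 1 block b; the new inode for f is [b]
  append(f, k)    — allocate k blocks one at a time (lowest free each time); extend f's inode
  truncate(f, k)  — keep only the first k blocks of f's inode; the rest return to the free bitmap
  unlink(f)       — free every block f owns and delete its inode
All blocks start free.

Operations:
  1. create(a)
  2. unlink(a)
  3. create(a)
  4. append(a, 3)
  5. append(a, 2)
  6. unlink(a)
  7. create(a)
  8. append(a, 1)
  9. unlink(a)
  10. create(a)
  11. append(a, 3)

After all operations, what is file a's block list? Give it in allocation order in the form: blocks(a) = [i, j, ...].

blocks(a) = [0, 1, 2, 3]

  1. create(a)  ⇒  F..........  {a→[0]}
  2. unlink(a)  ⇒  ...........  {}
  3. create(a)  ⇒  F..........  {a→[0]}
  4. append(a, 3)  ⇒  FFFF.......  {a→[0, 1, 2, 3]}
  5. append(a, 2)  ⇒  FFFFFF.....  {a→[0, 1, 2, 3, 4, 5]}
  6. unlink(a)  ⇒  ...........  {}
  7. create(a)  ⇒  F..........  {a→[0]}
  8. append(a, 1)  ⇒  FF.........  {a→[0, 1]}
  9. unlink(a)  ⇒  ...........  {}
  10. create(a)  ⇒  F..........  {a→[0]}
  11. append(a, 3)  ⇒  FFFF.......  {a→[0, 1, 2, 3]}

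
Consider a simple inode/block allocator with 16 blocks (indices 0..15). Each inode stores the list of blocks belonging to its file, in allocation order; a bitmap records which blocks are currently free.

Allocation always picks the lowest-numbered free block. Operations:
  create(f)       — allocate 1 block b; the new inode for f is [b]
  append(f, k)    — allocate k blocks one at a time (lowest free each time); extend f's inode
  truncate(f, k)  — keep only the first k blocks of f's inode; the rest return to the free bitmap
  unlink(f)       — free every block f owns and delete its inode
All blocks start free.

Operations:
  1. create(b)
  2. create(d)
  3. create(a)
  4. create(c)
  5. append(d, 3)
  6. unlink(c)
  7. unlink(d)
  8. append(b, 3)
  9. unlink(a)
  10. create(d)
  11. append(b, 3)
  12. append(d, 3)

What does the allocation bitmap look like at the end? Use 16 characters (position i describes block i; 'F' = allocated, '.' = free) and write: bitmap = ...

create(b): bitmap=F............... | b=[0]
create(d): bitmap=FF.............. | b=[0] d=[1]
create(a): bitmap=FFF............. | a=[2] b=[0] d=[1]
create(c): bitmap=FFFF............ | a=[2] b=[0] c=[3] d=[1]
append(d, 3): bitmap=FFFFFFF......... | a=[2] b=[0] c=[3] d=[1, 4, 5, 6]
unlink(c): bitmap=FFF.FFF......... | a=[2] b=[0] d=[1, 4, 5, 6]
unlink(d): bitmap=F.F............. | a=[2] b=[0]
append(b, 3): bitmap=FFFFF........... | a=[2] b=[0, 1, 3, 4]
unlink(a): bitmap=FF.FF........... | b=[0, 1, 3, 4]
create(d): bitmap=FFFFF........... | b=[0, 1, 3, 4] d=[2]
append(b, 3): bitmap=FFFFFFFF........ | b=[0, 1, 3, 4, 5, 6, 7] d=[2]
append(d, 3): bitmap=FFFFFFFFFFF..... | b=[0, 1, 3, 4, 5, 6, 7] d=[2, 8, 9, 10]

bitmap = FFFFFFFFFFF.....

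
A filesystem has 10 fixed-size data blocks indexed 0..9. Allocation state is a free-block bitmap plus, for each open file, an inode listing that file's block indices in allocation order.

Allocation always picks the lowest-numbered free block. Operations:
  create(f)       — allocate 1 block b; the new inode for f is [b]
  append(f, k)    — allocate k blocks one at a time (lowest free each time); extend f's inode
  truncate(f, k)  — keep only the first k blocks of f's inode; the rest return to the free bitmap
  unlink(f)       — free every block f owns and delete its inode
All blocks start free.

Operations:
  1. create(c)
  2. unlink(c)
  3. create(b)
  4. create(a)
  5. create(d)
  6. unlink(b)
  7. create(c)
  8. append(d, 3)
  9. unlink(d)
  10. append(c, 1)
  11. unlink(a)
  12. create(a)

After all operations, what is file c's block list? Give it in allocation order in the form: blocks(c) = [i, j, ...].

blocks(c) = [0, 2]

[1] create(c) — c=0 (map F.........)
[2] unlink(c) —  (map ..........)
[3] create(b) — b=0 (map F.........)
[4] create(a) — a=1 b=0 (map FF........)
[5] create(d) — a=1 b=0 d=2 (map FFF.......)
[6] unlink(b) — a=1 d=2 (map .FF.......)
[7] create(c) — a=1 c=0 d=2 (map FFF.......)
[8] append(d, 3) — a=1 c=0 d=2,3,4,5 (map FFFFFF....)
[9] unlink(d) — a=1 c=0 (map FF........)
[10] append(c, 1) — a=1 c=0,2 (map FFF.......)
[11] unlink(a) — c=0,2 (map F.F.......)
[12] create(a) — a=1 c=0,2 (map FFF.......)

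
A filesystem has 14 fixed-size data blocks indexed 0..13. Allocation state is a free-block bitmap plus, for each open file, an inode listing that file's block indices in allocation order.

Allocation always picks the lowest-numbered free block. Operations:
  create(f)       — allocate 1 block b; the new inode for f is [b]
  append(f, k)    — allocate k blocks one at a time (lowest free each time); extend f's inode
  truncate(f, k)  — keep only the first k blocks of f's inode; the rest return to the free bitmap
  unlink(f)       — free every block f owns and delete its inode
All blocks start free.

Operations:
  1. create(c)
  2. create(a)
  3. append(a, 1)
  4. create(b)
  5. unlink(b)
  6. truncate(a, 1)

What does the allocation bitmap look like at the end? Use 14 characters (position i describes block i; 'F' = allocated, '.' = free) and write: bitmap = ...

bitmap = FF............

[1] create(c) — c=0 (map F.............)
[2] create(a) — a=1 c=0 (map FF............)
[3] append(a, 1) — a=1,2 c=0 (map FFF...........)
[4] create(b) — a=1,2 b=3 c=0 (map FFFF..........)
[5] unlink(b) — a=1,2 c=0 (map FFF...........)
[6] truncate(a, 1) — a=1 c=0 (map FF............)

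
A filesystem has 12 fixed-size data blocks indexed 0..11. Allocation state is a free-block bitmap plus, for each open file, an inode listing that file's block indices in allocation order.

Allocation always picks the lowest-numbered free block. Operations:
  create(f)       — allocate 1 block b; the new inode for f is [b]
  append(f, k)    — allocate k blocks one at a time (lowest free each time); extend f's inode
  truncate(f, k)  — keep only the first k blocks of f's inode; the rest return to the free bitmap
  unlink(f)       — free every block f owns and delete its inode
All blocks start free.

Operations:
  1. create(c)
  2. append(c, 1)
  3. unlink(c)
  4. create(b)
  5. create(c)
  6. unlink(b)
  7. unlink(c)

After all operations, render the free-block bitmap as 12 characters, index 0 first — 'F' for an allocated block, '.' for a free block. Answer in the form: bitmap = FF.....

  1. create(c)  ⇒  F...........  {c→[0]}
  2. append(c, 1)  ⇒  FF..........  {c→[0, 1]}
  3. unlink(c)  ⇒  ............  {}
  4. create(b)  ⇒  F...........  {b→[0]}
  5. create(c)  ⇒  FF..........  {b→[0]; c→[1]}
  6. unlink(b)  ⇒  .F..........  {c→[1]}
  7. unlink(c)  ⇒  ............  {}

bitmap = ............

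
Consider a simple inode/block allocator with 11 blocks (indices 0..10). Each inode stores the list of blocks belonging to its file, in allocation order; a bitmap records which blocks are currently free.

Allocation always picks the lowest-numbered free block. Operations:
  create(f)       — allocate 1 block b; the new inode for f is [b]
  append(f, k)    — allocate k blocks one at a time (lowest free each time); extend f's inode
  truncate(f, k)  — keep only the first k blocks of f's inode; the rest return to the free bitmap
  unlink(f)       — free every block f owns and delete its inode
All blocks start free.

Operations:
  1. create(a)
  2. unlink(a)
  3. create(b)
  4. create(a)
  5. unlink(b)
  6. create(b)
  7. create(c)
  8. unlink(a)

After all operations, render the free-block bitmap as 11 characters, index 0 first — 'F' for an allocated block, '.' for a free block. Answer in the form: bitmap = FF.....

bitmap = F.F........

[1] create(a) — a=0 (map F..........)
[2] unlink(a) —  (map ...........)
[3] create(b) — b=0 (map F..........)
[4] create(a) — a=1 b=0 (map FF.........)
[5] unlink(b) — a=1 (map .F.........)
[6] create(b) — a=1 b=0 (map FF.........)
[7] create(c) — a=1 b=0 c=2 (map FFF........)
[8] unlink(a) — b=0 c=2 (map F.F........)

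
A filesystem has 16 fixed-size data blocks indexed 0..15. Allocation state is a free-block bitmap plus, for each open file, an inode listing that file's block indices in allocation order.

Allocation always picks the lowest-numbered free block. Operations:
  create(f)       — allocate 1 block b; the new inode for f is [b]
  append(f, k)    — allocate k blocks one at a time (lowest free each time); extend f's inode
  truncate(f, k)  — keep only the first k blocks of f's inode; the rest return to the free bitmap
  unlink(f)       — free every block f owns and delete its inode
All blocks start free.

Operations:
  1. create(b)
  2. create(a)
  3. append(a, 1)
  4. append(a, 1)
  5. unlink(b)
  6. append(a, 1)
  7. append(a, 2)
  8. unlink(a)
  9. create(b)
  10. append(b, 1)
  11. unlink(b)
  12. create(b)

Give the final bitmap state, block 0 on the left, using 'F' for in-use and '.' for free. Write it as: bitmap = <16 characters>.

[1] create(b) — b=0 (map F...............)
[2] create(a) — a=1 b=0 (map FF..............)
[3] append(a, 1) — a=1,2 b=0 (map FFF.............)
[4] append(a, 1) — a=1,2,3 b=0 (map FFFF............)
[5] unlink(b) — a=1,2,3 (map .FFF............)
[6] append(a, 1) — a=1,2,3,0 (map FFFF............)
[7] append(a, 2) — a=1,2,3,0,4,5 (map FFFFFF..........)
[8] unlink(a) —  (map ................)
[9] create(b) — b=0 (map F...............)
[10] append(b, 1) — b=0,1 (map FF..............)
[11] unlink(b) —  (map ................)
[12] create(b) — b=0 (map F...............)

bitmap = F...............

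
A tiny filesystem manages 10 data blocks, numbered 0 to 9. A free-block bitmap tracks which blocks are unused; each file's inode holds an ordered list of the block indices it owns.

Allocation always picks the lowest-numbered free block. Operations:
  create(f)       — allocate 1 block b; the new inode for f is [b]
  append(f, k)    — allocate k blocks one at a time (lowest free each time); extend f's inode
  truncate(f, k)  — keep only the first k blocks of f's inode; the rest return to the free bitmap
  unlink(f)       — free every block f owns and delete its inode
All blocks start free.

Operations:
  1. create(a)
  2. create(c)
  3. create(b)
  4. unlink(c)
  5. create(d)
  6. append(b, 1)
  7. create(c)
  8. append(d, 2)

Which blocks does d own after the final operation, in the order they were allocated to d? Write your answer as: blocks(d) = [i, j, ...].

blocks(d) = [1, 5, 6]

create(a): bitmap=F......... | a=[0]
create(c): bitmap=FF........ | a=[0] c=[1]
create(b): bitmap=FFF....... | a=[0] b=[2] c=[1]
unlink(c): bitmap=F.F....... | a=[0] b=[2]
create(d): bitmap=FFF....... | a=[0] b=[2] d=[1]
append(b, 1): bitmap=FFFF...... | a=[0] b=[2, 3] d=[1]
create(c): bitmap=FFFFF..... | a=[0] b=[2, 3] c=[4] d=[1]
append(d, 2): bitmap=FFFFFFF... | a=[0] b=[2, 3] c=[4] d=[1, 5, 6]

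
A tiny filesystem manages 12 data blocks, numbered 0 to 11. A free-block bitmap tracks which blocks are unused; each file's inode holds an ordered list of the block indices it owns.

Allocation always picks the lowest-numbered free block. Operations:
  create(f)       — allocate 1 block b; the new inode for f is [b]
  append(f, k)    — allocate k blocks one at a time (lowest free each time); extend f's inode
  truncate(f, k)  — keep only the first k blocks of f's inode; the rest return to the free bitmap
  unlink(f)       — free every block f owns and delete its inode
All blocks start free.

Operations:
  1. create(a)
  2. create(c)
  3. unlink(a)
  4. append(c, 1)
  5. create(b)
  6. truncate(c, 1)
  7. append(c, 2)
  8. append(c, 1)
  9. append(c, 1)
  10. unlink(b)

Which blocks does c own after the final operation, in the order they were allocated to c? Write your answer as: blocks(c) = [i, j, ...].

blocks(c) = [1, 0, 3, 4, 5]

after create(a) → a:[0]  free=[F...........]
after create(c) → a:[0], c:[1]  free=[FF..........]
after unlink(a) → c:[1]  free=[.F..........]
after append(c, 1) → c:[1, 0]  free=[FF..........]
after create(b) → b:[2], c:[1, 0]  free=[FFF.........]
after truncate(c, 1) → b:[2], c:[1]  free=[.FF.........]
after append(c, 2) → b:[2], c:[1, 0, 3]  free=[FFFF........]
after append(c, 1) → b:[2], c:[1, 0, 3, 4]  free=[FFFFF.......]
after append(c, 1) → b:[2], c:[1, 0, 3, 4, 5]  free=[FFFFFF......]
after unlink(b) → c:[1, 0, 3, 4, 5]  free=[FF.FFF......]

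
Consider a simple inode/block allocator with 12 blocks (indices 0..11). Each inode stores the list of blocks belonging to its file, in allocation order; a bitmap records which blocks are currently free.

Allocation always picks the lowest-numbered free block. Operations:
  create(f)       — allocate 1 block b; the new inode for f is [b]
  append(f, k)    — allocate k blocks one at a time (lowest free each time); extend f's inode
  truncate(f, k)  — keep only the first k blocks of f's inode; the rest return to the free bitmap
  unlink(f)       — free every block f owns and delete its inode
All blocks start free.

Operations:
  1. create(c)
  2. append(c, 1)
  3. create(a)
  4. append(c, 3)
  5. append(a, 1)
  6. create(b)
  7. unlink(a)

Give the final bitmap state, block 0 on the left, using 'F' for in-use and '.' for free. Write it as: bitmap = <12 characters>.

bitmap = FF.FFF.F....

[1] create(c) — c=0 (map F...........)
[2] append(c, 1) — c=0,1 (map FF..........)
[3] create(a) — a=2 c=0,1 (map FFF.........)
[4] append(c, 3) — a=2 c=0,1,3,4,5 (map FFFFFF......)
[5] append(a, 1) — a=2,6 c=0,1,3,4,5 (map FFFFFFF.....)
[6] create(b) — a=2,6 b=7 c=0,1,3,4,5 (map FFFFFFFF....)
[7] unlink(a) — b=7 c=0,1,3,4,5 (map FF.FFF.F....)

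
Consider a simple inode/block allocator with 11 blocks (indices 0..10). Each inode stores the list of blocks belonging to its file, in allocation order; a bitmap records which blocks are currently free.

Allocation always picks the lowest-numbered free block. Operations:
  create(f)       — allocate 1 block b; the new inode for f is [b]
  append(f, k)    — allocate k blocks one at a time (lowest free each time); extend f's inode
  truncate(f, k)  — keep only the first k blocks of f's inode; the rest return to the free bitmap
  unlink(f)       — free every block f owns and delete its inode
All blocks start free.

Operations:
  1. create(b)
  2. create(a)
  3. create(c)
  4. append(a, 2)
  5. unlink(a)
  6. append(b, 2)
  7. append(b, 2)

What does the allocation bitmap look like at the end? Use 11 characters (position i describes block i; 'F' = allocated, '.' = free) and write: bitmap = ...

bitmap = FFFFFF.....

after create(b) → b:[0]  free=[F..........]
after create(a) → a:[1], b:[0]  free=[FF.........]
after create(c) → a:[1], b:[0], c:[2]  free=[FFF........]
after append(a, 2) → a:[1, 3, 4], b:[0], c:[2]  free=[FFFFF......]
after unlink(a) → b:[0], c:[2]  free=[F.F........]
after append(b, 2) → b:[0, 1, 3], c:[2]  free=[FFFF.......]
after append(b, 2) → b:[0, 1, 3, 4, 5], c:[2]  free=[FFFFFF.....]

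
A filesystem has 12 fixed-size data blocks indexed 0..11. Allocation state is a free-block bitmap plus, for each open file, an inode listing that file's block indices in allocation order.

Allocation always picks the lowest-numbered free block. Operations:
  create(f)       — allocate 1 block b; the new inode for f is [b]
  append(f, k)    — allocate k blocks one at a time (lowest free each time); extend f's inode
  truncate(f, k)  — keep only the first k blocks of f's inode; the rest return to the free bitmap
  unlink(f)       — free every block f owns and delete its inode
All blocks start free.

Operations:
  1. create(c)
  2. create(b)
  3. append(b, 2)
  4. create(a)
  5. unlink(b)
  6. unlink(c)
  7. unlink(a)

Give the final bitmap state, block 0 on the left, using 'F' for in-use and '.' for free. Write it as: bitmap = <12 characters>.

  1. create(c)  ⇒  F...........  {c→[0]}
  2. create(b)  ⇒  FF..........  {b→[1]; c→[0]}
  3. append(b, 2)  ⇒  FFFF........  {b→[1, 2, 3]; c→[0]}
  4. create(a)  ⇒  FFFFF.......  {a→[4]; b→[1, 2, 3]; c→[0]}
  5. unlink(b)  ⇒  F...F.......  {a→[4]; c→[0]}
  6. unlink(c)  ⇒  ....F.......  {a→[4]}
  7. unlink(a)  ⇒  ............  {}

bitmap = ............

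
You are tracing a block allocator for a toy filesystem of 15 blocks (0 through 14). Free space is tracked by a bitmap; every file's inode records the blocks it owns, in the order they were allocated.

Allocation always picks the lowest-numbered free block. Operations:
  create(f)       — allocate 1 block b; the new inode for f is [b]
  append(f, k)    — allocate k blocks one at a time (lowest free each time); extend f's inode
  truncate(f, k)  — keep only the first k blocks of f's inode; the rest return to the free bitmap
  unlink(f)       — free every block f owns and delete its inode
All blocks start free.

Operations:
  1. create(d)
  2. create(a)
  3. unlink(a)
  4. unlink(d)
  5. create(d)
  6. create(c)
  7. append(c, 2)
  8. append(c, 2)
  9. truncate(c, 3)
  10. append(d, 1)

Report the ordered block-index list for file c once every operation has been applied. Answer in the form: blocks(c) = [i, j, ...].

blocks(c) = [1, 2, 3]

after create(d) → d:[0]  free=[F..............]
after create(a) → a:[1], d:[0]  free=[FF.............]
after unlink(a) → d:[0]  free=[F..............]
after unlink(d) →   free=[...............]
after create(d) → d:[0]  free=[F..............]
after create(c) → c:[1], d:[0]  free=[FF.............]
after append(c, 2) → c:[1, 2, 3], d:[0]  free=[FFFF...........]
after append(c, 2) → c:[1, 2, 3, 4, 5], d:[0]  free=[FFFFFF.........]
after truncate(c, 3) → c:[1, 2, 3], d:[0]  free=[FFFF...........]
after append(d, 1) → c:[1, 2, 3], d:[0, 4]  free=[FFFFF..........]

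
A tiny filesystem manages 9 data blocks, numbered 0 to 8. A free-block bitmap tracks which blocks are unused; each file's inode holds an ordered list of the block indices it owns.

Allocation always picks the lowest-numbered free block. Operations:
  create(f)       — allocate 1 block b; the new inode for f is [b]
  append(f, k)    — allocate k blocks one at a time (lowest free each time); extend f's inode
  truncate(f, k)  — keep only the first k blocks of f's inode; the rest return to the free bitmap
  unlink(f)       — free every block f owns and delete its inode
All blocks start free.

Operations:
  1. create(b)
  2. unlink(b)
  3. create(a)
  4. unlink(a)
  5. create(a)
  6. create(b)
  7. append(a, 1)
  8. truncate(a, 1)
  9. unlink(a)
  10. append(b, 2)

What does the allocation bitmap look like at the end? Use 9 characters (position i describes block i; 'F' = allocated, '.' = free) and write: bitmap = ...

bitmap = FFF......

create(b): bitmap=F........ | b=[0]
unlink(b): bitmap=......... | 
create(a): bitmap=F........ | a=[0]
unlink(a): bitmap=......... | 
create(a): bitmap=F........ | a=[0]
create(b): bitmap=FF....... | a=[0] b=[1]
append(a, 1): bitmap=FFF...... | a=[0, 2] b=[1]
truncate(a, 1): bitmap=FF....... | a=[0] b=[1]
unlink(a): bitmap=.F....... | b=[1]
append(b, 2): bitmap=FFF...... | b=[1, 0, 2]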